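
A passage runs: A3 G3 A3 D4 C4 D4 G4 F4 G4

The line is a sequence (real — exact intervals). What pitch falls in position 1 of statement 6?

Grouping in 3s, the 1st note of each cell is A3, D4, G4.
Extending up a 4th: C5 → F5 → Bb5.

Bb5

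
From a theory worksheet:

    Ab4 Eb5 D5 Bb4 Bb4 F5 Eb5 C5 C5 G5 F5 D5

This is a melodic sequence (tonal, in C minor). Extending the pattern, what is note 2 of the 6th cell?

C6

Grouping in 4s, the 2nd note of each cell is Eb5, F5, G5.
Extending up a 2nd: Ab5 → Bb5 → C6.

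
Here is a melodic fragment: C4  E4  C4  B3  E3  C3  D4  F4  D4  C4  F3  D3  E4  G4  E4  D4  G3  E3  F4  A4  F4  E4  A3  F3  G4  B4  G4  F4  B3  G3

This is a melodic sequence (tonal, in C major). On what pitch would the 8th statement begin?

Unit = 6 notes; the statements start on C4, D4, E4, F4, G4, moving up a 2nd each time.
Extending the heads up a 2nd: A4 → B4 → C5.

C5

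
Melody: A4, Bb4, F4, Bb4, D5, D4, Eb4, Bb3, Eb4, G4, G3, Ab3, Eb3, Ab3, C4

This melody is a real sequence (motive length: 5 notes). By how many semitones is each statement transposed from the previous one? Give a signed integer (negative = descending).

-7

Taking 5-note groups, the heads are A4, D4, G3: the pattern moves down a 5th.
A4→D4 is 62 − 69 = -7 semitones.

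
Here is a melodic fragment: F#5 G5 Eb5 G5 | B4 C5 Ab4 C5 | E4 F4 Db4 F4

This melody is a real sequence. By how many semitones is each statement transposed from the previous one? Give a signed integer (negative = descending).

-7

Unit = 4 notes; the statements start on F#5, B4, E4, moving down a 5th each time.
F#5→B4 is 71 − 78 = -7 semitones.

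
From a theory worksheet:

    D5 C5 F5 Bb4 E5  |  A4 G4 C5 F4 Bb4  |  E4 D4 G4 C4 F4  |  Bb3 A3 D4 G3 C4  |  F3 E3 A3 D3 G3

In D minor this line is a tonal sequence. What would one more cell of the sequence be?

With a 5-note motive the entries are D5, A4, E4, Bb3, F3, each down a 4th from the previous.
From C3 the diatonic shape gives C3 Bb2 E3 A2 D3.

C3 Bb2 E3 A2 D3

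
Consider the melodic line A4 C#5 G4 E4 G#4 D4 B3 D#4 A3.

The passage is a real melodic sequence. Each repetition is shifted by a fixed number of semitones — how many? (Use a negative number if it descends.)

-5

The 3-note cells begin on A4, E4, B3 — each down a 4th from the last.
A4 to E4 spans -5 semitones.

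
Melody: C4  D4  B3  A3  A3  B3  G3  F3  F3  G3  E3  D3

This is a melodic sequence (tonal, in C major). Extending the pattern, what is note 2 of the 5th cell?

C3

The unit is 4 notes. Position-2 pitches of the 3 shown cells: D4, B3, G3.
Carrying that down a 3rd forward: E3 → C3.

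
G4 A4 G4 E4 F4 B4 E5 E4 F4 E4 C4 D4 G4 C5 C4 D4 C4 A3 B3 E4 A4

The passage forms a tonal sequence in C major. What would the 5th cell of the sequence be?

Unit = 7 notes; the statements start on G4, E4, C4, moving down a 3rd each time.
Extending down a 3rd: A3 → F3.
Statement 5 starts on F3 and keeps the same diatonic contour: F3 G3 F3 D3 E3 A3 D4.

F3 G3 F3 D3 E3 A3 D4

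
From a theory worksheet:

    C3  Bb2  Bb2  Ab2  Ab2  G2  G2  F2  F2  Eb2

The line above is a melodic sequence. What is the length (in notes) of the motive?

2

10 notes total. Splitting into 5 groups of 2:
C3 Bb2 | Bb2 Ab2 | Ab2 G2 | G2 F2 | F2 Eb2
Every group is a transposition down a 2nd of the one before; no shorter unit works.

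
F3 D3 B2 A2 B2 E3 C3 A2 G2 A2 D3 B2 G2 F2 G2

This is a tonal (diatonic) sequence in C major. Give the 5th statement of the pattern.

The 5-note cells begin on F3, E3, D3 — each down a 2nd from the last.
Carrying on: C3 → B2.
From B2 the diatonic shape gives B2 G2 E2 D2 E2.

B2 G2 E2 D2 E2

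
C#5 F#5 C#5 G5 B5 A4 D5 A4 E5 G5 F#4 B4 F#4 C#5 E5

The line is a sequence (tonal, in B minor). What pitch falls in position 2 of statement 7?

The unit is 5 notes. Position-2 pitches of the 3 shown cells: F#5, D5, B4.
Each moves down a 3rd. Continuing: G4 → E4 → C#4 → A3.

A3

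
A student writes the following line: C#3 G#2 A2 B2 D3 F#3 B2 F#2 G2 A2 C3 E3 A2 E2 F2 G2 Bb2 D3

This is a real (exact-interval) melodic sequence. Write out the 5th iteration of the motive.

F2 C2 Db2 Eb2 Gb2 Bb2

The 6-note cells begin on C#3, B2, A2 — each down a 2nd from the last.
Extending down a 2nd: G2 → F2.
From F2 the exact shape gives F2 C2 Db2 Eb2 Gb2 Bb2.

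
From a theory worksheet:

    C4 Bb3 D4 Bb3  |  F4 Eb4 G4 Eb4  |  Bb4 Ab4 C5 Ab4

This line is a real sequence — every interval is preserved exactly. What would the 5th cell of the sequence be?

Taking 4-note groups, the heads are C4, F4, Bb4: the pattern moves up a 4th.
Continuing the starts: Eb5 → Ab5.
So cell 5 is Ab5 Gb5 Bb5 Gb5.

Ab5 Gb5 Bb5 Gb5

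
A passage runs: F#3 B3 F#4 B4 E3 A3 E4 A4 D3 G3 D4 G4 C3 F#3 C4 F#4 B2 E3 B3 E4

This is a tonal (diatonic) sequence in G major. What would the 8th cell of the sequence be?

Unit = 4 notes; the statements start on F#3, E3, D3, C3, B2, moving down a 2nd each time.
Continuing the starts: A2 → G2 → F#2.
From F#2 the diatonic shape gives F#2 B2 F#3 B3.

F#2 B2 F#3 B3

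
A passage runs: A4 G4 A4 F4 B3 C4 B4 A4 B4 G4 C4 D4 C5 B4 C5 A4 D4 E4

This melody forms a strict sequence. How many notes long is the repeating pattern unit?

6

18 notes total. Splitting into 3 groups of 6:
A4 G4 A4 F4 B3 C4 | B4 A4 B4 G4 C4 D4 | C5 B4 C5 A4 D4 E4
Every group is a transposition up a 2nd of the one before; no shorter unit works.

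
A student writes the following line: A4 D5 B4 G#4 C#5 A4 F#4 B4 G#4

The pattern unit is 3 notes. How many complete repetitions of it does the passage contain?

9 notes in groups of 3 gives 9/3 = 3 statements.
Starts: A4, G#4, F#4 — each down a 2nd.

3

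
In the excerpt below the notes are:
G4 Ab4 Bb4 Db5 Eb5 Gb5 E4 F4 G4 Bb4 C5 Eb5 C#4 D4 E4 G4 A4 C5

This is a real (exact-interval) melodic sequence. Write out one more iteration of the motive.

A#3 B3 C#4 E4 F#4 A4

Taking 6-note groups, the heads are G4, E4, C#4: the pattern moves down a 3rd.
From A#3 the exact shape gives A#3 B3 C#4 E4 F#4 A4.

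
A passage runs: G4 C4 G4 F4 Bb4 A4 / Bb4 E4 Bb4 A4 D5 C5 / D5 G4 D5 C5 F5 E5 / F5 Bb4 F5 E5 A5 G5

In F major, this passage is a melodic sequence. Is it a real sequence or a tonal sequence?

Every note is diatonic to F major.
Cell 1 has -7 semitones from note 1 to 2, but cell 2 has -6 — the interval quality changes while the contour stays the same, which is the hallmark of a tonal sequence.

tonal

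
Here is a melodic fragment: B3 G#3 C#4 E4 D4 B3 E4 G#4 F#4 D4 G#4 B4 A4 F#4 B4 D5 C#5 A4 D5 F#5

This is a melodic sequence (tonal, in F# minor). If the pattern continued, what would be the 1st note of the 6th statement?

E5

The unit is 4 notes. Position-1 pitches of the 5 shown cells: B3, D4, F#4, A4, C#5.
One more up a 3rd gives E5.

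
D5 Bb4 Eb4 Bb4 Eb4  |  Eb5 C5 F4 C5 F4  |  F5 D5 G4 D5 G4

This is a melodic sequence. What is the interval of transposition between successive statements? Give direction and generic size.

up a 2nd

The 5-note cells begin on D5, Eb5, F5 — each up a 2nd from the last.
From D5 to Eb5: up a 2nd.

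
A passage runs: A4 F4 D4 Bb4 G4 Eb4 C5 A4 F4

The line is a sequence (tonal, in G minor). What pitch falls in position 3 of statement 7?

The unit is 3 notes. Position-3 pitches of the 3 shown cells: D4, Eb4, F4.
Carrying that up a 2nd forward: G4 → A4 → Bb4 → C5.

C5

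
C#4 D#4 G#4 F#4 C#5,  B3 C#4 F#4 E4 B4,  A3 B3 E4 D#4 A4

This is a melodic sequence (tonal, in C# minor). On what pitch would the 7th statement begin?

D#3

Taking 5-note groups, the heads are C#4, B3, A3: the pattern moves down a 2nd.
Continuing: G#3 → F#3 → E3 → D#3. Statement 7 starts on D#3.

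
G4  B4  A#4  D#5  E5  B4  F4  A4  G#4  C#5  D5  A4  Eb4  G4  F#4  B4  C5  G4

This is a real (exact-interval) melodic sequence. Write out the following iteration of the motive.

Db4 F4 E4 A4 Bb4 F4

Unit = 6 notes; the statements start on G4, F4, Eb4, moving down a 2nd each time.
Statement 4 starts on Db4 and keeps the same exact contour: Db4 F4 E4 A4 Bb4 F4.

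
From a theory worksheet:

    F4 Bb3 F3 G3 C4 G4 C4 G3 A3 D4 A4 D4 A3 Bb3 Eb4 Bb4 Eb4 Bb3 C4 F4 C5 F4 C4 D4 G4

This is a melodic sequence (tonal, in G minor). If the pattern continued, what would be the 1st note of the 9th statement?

G5

Grouping in 5s, the 1st note of each cell is F4, G4, A4, Bb4, C5.
Each moves up a 2nd. Continuing: D5 → Eb5 → F5 → G5.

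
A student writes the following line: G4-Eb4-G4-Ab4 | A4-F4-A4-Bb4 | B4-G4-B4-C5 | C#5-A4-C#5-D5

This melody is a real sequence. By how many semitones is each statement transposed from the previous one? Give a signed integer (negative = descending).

2

Taking 4-note groups, the heads are G4, A4, B4, C#5: the pattern moves up a 2nd.
G4 to A4 spans +2 semitones.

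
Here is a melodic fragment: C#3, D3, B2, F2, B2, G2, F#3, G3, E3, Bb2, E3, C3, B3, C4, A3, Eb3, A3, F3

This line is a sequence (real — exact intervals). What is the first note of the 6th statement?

D5

The 6-note cells begin on C#3, F#3, B3 — each up a 4th from the last.
Continuing: E4 → A4 → D5. Statement 6 starts on D5.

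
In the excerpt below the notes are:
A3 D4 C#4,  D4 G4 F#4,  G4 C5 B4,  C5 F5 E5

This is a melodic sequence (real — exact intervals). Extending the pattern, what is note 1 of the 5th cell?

F5

Grouping in 3s, the 1st note of each cell is A3, D4, G4, C5.
From C5, up a 4th gives F5.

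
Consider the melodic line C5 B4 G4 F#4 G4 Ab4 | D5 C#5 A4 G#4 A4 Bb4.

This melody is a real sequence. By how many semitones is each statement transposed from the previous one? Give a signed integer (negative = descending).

The 6-note cells begin on C5, D5 — each up a 2nd from the last.
Counting half-steps from C5 to D5: 2.

2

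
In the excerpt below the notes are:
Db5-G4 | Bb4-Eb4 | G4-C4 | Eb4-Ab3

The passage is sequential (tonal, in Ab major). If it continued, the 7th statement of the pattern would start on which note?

The 2-note cells begin on Db5, Bb4, G4, Eb4 — each down a 3rd from the last.
Continuing: C4 → Ab3 → F3. Statement 7 starts on F3.

F3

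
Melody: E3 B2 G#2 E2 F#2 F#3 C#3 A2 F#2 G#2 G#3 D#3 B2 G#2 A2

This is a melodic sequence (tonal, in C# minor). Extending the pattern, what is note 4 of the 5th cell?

B2

The unit is 5 notes. Position-4 pitches of the 3 shown cells: E2, F#2, G#2.
Extending up a 2nd: A2 → B2.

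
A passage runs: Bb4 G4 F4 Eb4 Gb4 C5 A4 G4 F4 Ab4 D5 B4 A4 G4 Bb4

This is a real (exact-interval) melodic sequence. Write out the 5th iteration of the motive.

F#5 D#5 C#5 B4 D5

Unit = 5 notes; the statements start on Bb4, C5, D5, moving up a 2nd each time.
Carrying on: E5 → F#5.
So cell 5 is F#5 D#5 C#5 B4 D5.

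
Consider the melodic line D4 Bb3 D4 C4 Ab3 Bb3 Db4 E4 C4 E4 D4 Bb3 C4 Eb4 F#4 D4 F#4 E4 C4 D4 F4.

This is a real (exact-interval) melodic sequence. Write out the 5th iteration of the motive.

A#4 F#4 A#4 G#4 E4 F#4 A4

Unit = 7 notes; the statements start on D4, E4, F#4, moving up a 2nd each time.
Carrying on: G#4 → A#4.
So cell 5 is A#4 F#4 A#4 G#4 E4 F#4 A4.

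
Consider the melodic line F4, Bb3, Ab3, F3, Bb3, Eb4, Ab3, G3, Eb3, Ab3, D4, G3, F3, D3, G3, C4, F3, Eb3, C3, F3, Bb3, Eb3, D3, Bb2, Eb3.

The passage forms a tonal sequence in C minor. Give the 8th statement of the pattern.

F3 Bb2 Ab2 F2 Bb2

The 5-note cells begin on F4, Eb4, D4, C4, Bb3 — each down a 2nd from the last.
Carrying on: Ab3 → G3 → F3.
From F3 the diatonic shape gives F3 Bb2 Ab2 F2 Bb2.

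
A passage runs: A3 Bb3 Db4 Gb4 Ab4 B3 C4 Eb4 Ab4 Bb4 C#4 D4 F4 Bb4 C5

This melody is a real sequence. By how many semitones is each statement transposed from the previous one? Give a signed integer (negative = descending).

Taking 5-note groups, the heads are A3, B3, C#4: the pattern moves up a 2nd.
Counting half-steps from A3 to B3: 2.

2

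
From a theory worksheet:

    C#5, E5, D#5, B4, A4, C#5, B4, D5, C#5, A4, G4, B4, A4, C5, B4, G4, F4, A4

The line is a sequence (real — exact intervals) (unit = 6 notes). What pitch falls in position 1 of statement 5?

The unit is 6 notes. Position-1 pitches of the 3 shown cells: C#5, B4, A4.
Carrying that down a 2nd forward: G4 → F4.

F4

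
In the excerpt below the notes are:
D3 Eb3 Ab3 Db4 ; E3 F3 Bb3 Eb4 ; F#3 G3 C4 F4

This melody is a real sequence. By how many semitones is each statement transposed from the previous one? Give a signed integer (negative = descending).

Unit = 4 notes; the statements start on D3, E3, F#3, moving up a 2nd each time.
Counting half-steps from D3 to E3: 2.

2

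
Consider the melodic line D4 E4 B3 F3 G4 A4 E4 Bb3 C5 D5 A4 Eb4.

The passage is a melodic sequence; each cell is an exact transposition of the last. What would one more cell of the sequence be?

F5 G5 D5 Ab4

Unit = 4 notes; the statements start on D4, G4, C5, moving up a 4th each time.
Statement 4 starts on F5 and keeps the same exact contour: F5 G5 D5 Ab4.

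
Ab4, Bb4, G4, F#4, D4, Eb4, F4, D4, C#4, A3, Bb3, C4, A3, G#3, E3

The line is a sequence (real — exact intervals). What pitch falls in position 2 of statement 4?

The unit is 5 notes. Position-2 pitches of the 3 shown cells: Bb4, F4, C4.
From C4, down a 4th gives G3.

G3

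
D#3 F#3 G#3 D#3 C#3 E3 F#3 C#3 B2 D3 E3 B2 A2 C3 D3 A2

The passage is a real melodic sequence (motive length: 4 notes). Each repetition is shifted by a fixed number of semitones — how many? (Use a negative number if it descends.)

Unit = 4 notes; the statements start on D#3, C#3, B2, A2, moving down a 2nd each time.
D#3 to C#3 spans -2 semitones.

-2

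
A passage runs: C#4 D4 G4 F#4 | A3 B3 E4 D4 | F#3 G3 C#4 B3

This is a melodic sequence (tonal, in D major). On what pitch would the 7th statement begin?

Taking 4-note groups, the heads are C#4, A3, F#3: the pattern moves down a 3rd.
Extending the heads down a 3rd: D3 → B2 → G2 → E2.

E2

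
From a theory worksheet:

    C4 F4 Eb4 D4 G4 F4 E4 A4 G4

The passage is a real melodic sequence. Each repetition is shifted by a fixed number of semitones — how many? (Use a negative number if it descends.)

With a 3-note motive the entries are C4, D4, E4, each up a 2nd from the previous.
C4 to D4 spans +2 semitones.

2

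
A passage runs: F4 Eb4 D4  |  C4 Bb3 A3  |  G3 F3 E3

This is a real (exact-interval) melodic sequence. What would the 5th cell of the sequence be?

The 3-note cells begin on F4, C4, G3 — each down a 4th from the last.
Carrying on: D3 → A2.
So cell 5 is A2 G2 F#2.

A2 G2 F#2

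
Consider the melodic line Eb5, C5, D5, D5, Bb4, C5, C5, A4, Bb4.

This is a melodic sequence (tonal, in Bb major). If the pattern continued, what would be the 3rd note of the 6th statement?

F4

The unit is 3 notes. Position-3 pitches of the 3 shown cells: D5, C5, Bb4.
Extending down a 2nd: A4 → G4 → F4.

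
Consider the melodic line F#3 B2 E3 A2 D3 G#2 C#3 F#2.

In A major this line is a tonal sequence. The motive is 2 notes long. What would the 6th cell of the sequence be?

A2 D2

The 2-note cells begin on F#3, E3, D3, C#3 — each down a 2nd from the last.
Extending down a 2nd: B2 → A2.
So cell 6 is A2 D2.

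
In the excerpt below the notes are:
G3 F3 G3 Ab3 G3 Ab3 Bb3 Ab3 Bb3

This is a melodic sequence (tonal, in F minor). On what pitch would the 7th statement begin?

F4

Unit = 3 notes; the statements start on G3, Ab3, Bb3, moving up a 2nd each time.
Extending the heads up a 2nd: C4 → Db4 → Eb4 → F4.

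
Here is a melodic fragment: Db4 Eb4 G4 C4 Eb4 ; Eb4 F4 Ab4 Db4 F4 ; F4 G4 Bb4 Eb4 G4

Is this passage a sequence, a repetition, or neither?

Each 5-note cell is the previous one transposed up a 2nd.

sequence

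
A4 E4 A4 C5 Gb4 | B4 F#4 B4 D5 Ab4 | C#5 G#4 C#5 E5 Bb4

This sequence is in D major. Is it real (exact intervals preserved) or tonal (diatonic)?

real

Each cell has the same semitone pattern (-5, 5, 3, -6) — intervals are preserved exactly.
And C5 lies outside D major, so the sequence is real rather than tonal.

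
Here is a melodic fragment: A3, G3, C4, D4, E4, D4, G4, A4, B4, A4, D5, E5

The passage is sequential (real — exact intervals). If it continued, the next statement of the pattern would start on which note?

With a 4-note motive the entries are A3, E4, B4, each up a 5th from the previous.
The next head, up a 5th from B4, is F#5.

F#5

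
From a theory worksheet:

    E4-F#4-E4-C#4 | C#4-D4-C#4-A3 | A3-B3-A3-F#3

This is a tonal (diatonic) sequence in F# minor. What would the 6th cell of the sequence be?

B2 C#3 B2 G#2

The 4-note cells begin on E4, C#4, A3 — each down a 3rd from the last.
Extending down a 3rd: F#3 → D3 → B2.
So cell 6 is B2 C#3 B2 G#2.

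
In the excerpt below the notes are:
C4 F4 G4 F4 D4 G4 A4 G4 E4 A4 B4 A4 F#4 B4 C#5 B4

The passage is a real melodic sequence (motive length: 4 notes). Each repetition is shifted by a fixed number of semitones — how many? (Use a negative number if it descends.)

2

With a 4-note motive the entries are C4, D4, E4, F#4, each up a 2nd from the previous.
C4→D4 is 62 − 60 = 2 semitones.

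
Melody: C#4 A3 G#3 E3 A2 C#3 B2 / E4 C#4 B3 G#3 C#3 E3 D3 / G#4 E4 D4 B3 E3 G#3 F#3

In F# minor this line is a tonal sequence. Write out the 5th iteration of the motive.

The 7-note cells begin on C#4, E4, G#4 — each up a 3rd from the last.
Continuing the starts: B4 → D5.
From D5 the diatonic shape gives D5 B4 A4 F#4 B3 D4 C#4.

D5 B4 A4 F#4 B3 D4 C#4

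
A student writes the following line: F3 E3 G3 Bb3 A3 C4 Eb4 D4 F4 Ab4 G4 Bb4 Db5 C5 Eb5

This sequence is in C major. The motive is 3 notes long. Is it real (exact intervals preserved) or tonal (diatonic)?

Each cell has the same semitone pattern (-1, 3) — intervals are preserved exactly.
And Bb3 lies outside C major, so the sequence is real rather than tonal.

real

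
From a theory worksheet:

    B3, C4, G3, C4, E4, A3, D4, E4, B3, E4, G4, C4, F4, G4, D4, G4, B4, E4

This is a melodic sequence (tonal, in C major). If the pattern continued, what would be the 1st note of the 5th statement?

C5

Grouping in 6s, the 1st note of each cell is B3, D4, F4.
Each moves up a 3rd. Continuing: A4 → C5.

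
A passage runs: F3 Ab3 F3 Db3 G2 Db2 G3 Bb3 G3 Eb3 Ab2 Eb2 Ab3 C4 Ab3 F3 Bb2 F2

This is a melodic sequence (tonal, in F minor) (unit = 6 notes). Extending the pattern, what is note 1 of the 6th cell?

Db4

Grouping in 6s, the 1st note of each cell is F3, G3, Ab3.
Extending up a 2nd: Bb3 → C4 → Db4.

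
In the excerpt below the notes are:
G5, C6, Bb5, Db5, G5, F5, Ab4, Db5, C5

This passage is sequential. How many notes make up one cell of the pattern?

There are 9 notes; a 3-note unit gives 3 cells:
G5 C6 Bb5 | Db5 G5 F5 | Ab4 Db5 C5
Each cell is the previous one down a 4th — so the unit is 3 notes.

3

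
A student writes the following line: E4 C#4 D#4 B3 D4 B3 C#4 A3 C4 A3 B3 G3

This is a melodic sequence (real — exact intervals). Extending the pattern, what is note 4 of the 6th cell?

Db3

With 4-note cells, note 4 of each statement runs B3, A3, G3.
Extending down a 2nd: F3 → Eb3 → Db3.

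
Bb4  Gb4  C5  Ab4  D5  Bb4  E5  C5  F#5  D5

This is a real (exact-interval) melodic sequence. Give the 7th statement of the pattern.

With a 2-note motive the entries are Bb4, C5, D5, E5, F#5, each up a 2nd from the previous.
Carrying on: G#5 → A#5.
So cell 7 is A#5 F#5.

A#5 F#5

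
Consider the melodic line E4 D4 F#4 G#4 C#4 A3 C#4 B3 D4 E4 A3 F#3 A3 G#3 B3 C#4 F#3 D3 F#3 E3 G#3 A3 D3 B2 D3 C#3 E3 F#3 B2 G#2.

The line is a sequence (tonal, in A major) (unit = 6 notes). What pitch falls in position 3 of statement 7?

Grouping in 6s, the 3rd note of each cell is F#4, D4, B3, G#3, E3.
Each moves down a 3rd. Continuing: C#3 → A2.

A2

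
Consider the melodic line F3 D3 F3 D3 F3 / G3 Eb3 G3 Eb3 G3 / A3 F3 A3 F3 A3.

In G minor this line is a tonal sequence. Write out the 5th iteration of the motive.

Taking 5-note groups, the heads are F3, G3, A3: the pattern moves up a 2nd.
Carrying on: Bb3 → C4.
So cell 5 is C4 A3 C4 A3 C4.

C4 A3 C4 A3 C4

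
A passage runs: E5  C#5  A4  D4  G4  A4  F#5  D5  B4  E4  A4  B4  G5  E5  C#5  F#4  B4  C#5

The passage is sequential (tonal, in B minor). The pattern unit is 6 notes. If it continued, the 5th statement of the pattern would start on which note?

B5

The 6-note cells begin on E5, F#5, G5 — each up a 2nd from the last.
Extending the heads up a 2nd: A5 → B5.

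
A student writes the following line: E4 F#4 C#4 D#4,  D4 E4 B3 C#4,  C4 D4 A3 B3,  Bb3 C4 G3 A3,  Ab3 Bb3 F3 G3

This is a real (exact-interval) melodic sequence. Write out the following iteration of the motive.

Gb3 Ab3 Eb3 F3

The 4-note cells begin on E4, D4, C4, Bb3, Ab3 — each down a 2nd from the last.
Statement 6 starts on Gb3 and keeps the same exact contour: Gb3 Ab3 Eb3 F3.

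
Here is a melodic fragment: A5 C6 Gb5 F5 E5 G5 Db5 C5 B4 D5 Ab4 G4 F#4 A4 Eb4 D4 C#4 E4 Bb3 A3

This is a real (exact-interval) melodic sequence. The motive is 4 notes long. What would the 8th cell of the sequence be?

The 4-note cells begin on A5, E5, B4, F#4, C#4 — each down a 4th from the last.
Carrying on: G#3 → D#3 → A#2.
Statement 8 starts on A#2 and keeps the same exact contour: A#2 C#3 G2 F#2.

A#2 C#3 G2 F#2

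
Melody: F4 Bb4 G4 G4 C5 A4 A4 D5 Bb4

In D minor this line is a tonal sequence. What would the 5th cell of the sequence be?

The 3-note cells begin on F4, G4, A4 — each up a 2nd from the last.
Carrying on: Bb4 → C5.
So cell 5 is C5 F5 D5.

C5 F5 D5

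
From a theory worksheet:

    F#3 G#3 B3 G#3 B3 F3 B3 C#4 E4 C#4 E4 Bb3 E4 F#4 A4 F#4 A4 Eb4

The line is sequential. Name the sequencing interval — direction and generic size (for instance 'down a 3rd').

The 6-note cells begin on F#3, B3, E4 — each up a 4th from the last.
From F#3 to B3: up a 4th.

up a 4th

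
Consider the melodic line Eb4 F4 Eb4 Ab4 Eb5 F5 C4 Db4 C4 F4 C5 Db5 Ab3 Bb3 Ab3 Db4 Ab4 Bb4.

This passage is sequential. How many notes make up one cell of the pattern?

6

There are 18 notes; a 6-note unit gives 3 cells:
Eb4 F4 Eb4 Ab4 Eb5 F5 | C4 Db4 C4 F4 C5 Db5 | Ab3 Bb3 Ab3 Db4 Ab4 Bb4
Every group is a transposition down a 3rd of the one before; no shorter unit works.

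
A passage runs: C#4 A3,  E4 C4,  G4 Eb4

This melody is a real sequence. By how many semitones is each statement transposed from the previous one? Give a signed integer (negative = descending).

3

Unit = 2 notes; the statements start on C#4, E4, G4, moving up a 3rd each time.
C#4 to E4 spans +3 semitones.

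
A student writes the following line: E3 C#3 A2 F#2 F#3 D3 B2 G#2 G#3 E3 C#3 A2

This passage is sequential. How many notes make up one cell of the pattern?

4

12 notes total. Splitting into 3 groups of 4:
E3 C#3 A2 F#2 | F#3 D3 B2 G#2 | G#3 E3 C#3 A2
That's a consistent up a 2nd shift per cell, and no other grouping gives one.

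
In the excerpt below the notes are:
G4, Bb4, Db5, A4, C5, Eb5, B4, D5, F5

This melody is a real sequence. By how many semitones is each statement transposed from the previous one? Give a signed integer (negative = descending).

2

The 3-note cells begin on G4, A4, B4 — each up a 2nd from the last.
G4→A4 is 69 − 67 = 2 semitones.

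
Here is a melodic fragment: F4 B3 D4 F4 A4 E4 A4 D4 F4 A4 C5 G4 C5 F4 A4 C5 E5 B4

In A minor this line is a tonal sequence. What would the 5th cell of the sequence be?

G5 C5 E5 G5 B5 F5

With a 6-note motive the entries are F4, A4, C5, each up a 3rd from the previous.
Continuing the starts: E5 → G5.
So cell 5 is G5 C5 E5 G5 B5 F5.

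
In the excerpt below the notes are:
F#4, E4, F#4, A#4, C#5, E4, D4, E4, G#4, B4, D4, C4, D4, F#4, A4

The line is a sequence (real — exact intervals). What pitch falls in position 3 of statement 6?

Grouping in 5s, the 3rd note of each cell is F#4, E4, D4.
Each moves down a 2nd. Continuing: C4 → Bb3 → Ab3.

Ab3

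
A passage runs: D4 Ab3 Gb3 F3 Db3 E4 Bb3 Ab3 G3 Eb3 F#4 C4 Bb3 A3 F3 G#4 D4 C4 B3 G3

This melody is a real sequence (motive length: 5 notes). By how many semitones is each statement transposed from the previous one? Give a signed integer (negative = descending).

2

Unit = 5 notes; the statements start on D4, E4, F#4, G#4, moving up a 2nd each time.
Counting half-steps from D4 to E4: 2.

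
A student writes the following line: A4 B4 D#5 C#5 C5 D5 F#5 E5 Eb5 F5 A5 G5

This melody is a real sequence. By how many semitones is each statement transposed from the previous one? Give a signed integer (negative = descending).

Unit = 4 notes; the statements start on A4, C5, Eb5, moving up a 3rd each time.
A4→C5 is 72 − 69 = 3 semitones.

3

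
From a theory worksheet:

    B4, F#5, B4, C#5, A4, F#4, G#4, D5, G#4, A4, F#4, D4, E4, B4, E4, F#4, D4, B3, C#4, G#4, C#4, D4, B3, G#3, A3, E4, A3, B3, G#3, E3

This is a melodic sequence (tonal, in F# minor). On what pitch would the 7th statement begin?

D3

Unit = 6 notes; the statements start on B4, G#4, E4, C#4, A3, moving down a 3rd each time.
Extending the heads down a 3rd: F#3 → D3.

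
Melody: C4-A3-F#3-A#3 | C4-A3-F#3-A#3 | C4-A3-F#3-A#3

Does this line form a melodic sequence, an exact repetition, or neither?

repetition

Each 4-note cell is identical (C4 A3 F#3 A#3), restated at the same pitch.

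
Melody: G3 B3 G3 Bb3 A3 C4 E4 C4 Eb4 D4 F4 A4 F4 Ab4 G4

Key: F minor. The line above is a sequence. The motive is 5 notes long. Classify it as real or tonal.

Each cell has the same semitone pattern (4, -4, 3, -1) — intervals are preserved exactly.
And B3 lies outside F minor, so the sequence is real rather than tonal.

real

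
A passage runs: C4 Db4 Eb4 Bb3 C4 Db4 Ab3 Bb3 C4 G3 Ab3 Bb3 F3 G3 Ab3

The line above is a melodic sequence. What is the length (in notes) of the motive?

Try groups of 3 (5 cells in 15 notes):
C4 Db4 Eb4 | Bb3 C4 Db4 | Ab3 Bb3 C4 | G3 Ab3 Bb3 | F3 G3 Ab3
That's a consistent down a 2nd shift per cell, and no other grouping gives one.

3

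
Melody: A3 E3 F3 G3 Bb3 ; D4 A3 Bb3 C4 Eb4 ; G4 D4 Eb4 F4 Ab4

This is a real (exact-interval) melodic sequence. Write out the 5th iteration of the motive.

F5 C5 Db5 Eb5 Gb5

The 5-note cells begin on A3, D4, G4 — each up a 4th from the last.
Extending up a 4th: C5 → F5.
So cell 5 is F5 C5 Db5 Eb5 Gb5.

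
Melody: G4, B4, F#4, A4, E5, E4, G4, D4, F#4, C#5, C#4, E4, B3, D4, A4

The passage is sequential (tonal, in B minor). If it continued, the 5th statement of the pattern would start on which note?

With a 5-note motive the entries are G4, E4, C#4, each down a 3rd from the previous.
Extending the heads down a 3rd: A3 → F#3.

F#3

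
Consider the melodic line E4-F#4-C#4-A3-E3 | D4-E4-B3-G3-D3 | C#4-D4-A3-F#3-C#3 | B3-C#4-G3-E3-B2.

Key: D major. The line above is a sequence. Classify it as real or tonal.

Every note is diatonic to D major.
Cell 1 has +2 semitones from note 1 to 2, but cell 3 has +1 — the interval quality changes while the contour stays the same, which is the hallmark of a tonal sequence.

tonal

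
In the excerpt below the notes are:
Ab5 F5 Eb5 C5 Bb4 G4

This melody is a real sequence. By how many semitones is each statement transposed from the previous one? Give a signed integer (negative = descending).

With a 2-note motive the entries are Ab5, Eb5, Bb4, each down a 4th from the previous.
Counting half-steps from Ab5 to Eb5: -5.

-5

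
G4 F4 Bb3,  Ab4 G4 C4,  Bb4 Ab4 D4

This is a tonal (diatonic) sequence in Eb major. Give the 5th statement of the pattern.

D5 C5 F4

The 3-note cells begin on G4, Ab4, Bb4 — each up a 2nd from the last.
Extending up a 2nd: C5 → D5.
So cell 5 is D5 C5 F4.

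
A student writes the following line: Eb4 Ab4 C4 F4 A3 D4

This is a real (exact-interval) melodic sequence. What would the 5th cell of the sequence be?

With a 2-note motive the entries are Eb4, C4, A3, each down a 3rd from the previous.
Carrying on: F#3 → D#3.
From D#3 the exact shape gives D#3 G#3.

D#3 G#3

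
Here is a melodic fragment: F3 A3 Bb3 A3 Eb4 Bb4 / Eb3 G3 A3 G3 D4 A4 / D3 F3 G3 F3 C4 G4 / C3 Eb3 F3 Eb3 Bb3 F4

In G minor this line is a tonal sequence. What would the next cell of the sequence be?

Bb2 D3 Eb3 D3 A3 Eb4

The 6-note cells begin on F3, Eb3, D3, C3 — each down a 2nd from the last.
So cell 5 is Bb2 D3 Eb3 D3 A3 Eb4.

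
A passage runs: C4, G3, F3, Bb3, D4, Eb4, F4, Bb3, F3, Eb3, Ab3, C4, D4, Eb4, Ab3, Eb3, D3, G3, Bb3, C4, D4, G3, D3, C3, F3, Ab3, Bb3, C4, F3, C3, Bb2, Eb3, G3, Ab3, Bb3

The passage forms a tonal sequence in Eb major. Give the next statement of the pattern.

Unit = 7 notes; the statements start on C4, Bb3, Ab3, G3, F3, moving down a 2nd each time.
From Eb3 the diatonic shape gives Eb3 Bb2 Ab2 D3 F3 G3 Ab3.

Eb3 Bb2 Ab2 D3 F3 G3 Ab3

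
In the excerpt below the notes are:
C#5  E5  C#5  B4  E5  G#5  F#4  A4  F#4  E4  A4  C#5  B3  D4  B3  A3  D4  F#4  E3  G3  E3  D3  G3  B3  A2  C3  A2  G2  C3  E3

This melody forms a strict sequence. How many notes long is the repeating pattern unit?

6

30 notes total. Splitting into 5 groups of 6:
C#5 E5 C#5 B4 E5 G#5 | F#4 A4 F#4 E4 A4 C#5 | B3 D4 B3 A3 D4 F#4 | E3 G3 E3 D3 G3 B3 | A2 C3 A2 G2 C3 E3
That's a consistent down a 5th shift per cell, and no other grouping gives one.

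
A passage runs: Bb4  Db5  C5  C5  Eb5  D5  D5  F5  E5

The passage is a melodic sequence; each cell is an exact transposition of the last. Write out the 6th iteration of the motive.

The 3-note cells begin on Bb4, C5, D5 — each up a 2nd from the last.
Extending up a 2nd: E5 → F#5 → G#5.
From G#5 the exact shape gives G#5 B5 A#5.

G#5 B5 A#5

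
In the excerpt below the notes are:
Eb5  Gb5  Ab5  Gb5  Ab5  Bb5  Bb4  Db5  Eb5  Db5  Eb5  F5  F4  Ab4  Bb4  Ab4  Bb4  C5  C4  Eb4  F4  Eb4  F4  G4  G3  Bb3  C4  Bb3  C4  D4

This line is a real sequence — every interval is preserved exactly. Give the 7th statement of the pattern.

A2 C3 D3 C3 D3 E3

With a 6-note motive the entries are Eb5, Bb4, F4, C4, G3, each down a 4th from the previous.
Continuing the starts: D3 → A2.
Statement 7 starts on A2 and keeps the same exact contour: A2 C3 D3 C3 D3 E3.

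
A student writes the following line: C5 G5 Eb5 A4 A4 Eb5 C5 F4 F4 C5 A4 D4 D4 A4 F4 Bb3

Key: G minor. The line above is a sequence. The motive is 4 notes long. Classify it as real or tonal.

Every note is diatonic to G minor.
Cell 1 has +7 semitones from note 1 to 2, but cell 2 has +6 — the interval quality changes while the contour stays the same, which is the hallmark of a tonal sequence.

tonal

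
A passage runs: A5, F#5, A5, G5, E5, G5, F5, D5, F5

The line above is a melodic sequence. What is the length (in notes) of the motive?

Try groups of 3 (3 cells in 9 notes):
A5 F#5 A5 | G5 E5 G5 | F5 D5 F5
Every group is a transposition down a 2nd of the one before; no shorter unit works.

3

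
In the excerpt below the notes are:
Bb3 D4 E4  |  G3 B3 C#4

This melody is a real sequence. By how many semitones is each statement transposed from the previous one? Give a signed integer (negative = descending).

-3

The 3-note cells begin on Bb3, G3 — each down a 3rd from the last.
Counting half-steps from Bb3 to G3: -3.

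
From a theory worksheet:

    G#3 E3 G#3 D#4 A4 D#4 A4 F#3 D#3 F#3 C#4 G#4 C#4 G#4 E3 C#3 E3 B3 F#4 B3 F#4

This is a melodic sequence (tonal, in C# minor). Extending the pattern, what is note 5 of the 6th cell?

C#4

The unit is 7 notes. Position-5 pitches of the 3 shown cells: A4, G#4, F#4.
Carrying that down a 2nd forward: E4 → D#4 → C#4.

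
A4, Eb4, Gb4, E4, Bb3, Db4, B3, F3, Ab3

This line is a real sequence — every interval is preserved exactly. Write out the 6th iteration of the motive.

G#2 D2 F2

Taking 3-note groups, the heads are A4, E4, B3: the pattern moves down a 4th.
Continuing the starts: F#3 → C#3 → G#2.
Statement 6 starts on G#2 and keeps the same exact contour: G#2 D2 F2.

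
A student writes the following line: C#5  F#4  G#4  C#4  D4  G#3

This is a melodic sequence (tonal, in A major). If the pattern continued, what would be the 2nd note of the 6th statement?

The unit is 2 notes. Position-2 pitches of the 3 shown cells: F#4, C#4, G#3.
Extending down a 4th: D3 → A2 → E2.

E2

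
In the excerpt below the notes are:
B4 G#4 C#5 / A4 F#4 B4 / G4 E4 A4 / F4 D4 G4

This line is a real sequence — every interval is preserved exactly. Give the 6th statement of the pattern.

The 3-note cells begin on B4, A4, G4, F4 — each down a 2nd from the last.
Continuing the starts: Eb4 → Db4.
From Db4 the exact shape gives Db4 Bb3 Eb4.

Db4 Bb3 Eb4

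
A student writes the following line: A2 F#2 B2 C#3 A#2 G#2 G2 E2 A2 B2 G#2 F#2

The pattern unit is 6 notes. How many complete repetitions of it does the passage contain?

12 notes in groups of 6 gives 12/6 = 2 statements.
Starts: A2, G2 — each down a 2nd.

2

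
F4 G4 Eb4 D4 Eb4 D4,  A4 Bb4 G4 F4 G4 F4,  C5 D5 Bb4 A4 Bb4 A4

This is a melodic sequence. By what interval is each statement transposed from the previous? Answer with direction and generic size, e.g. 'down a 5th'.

With a 6-note motive the entries are F4, A4, C5, each up a 3rd from the previous.
F4 to A4 is up a 3rd.

up a 3rd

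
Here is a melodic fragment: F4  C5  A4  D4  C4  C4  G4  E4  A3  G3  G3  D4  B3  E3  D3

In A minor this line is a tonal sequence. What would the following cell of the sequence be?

Taking 5-note groups, the heads are F4, C4, G3: the pattern moves down a 4th.
So cell 4 is D3 A3 F3 B2 A2.

D3 A3 F3 B2 A2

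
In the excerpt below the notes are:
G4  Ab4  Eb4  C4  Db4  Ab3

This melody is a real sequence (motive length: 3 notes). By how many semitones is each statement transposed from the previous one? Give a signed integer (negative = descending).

-7

The 3-note cells begin on G4, C4 — each down a 5th from the last.
G4 to C4 spans -7 semitones.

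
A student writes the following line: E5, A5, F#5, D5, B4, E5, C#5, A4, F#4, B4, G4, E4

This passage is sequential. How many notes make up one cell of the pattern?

There are 12 notes; a 4-note unit gives 3 cells:
E5 A5 F#5 D5 | B4 E5 C#5 A4 | F#4 B4 G4 E4
Every group is a transposition down a 4th of the one before; no shorter unit works.

4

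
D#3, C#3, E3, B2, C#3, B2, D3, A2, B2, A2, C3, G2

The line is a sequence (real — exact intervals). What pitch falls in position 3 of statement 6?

Grouping in 4s, the 3rd note of each cell is E3, D3, C3.
Each moves down a 2nd. Continuing: Bb2 → Ab2 → Gb2.

Gb2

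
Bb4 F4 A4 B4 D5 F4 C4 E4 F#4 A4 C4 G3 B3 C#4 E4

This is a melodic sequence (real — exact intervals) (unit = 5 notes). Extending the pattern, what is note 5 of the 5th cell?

F#3

Grouping in 5s, the 5th note of each cell is D5, A4, E4.
Each moves down a 4th. Continuing: B3 → F#3.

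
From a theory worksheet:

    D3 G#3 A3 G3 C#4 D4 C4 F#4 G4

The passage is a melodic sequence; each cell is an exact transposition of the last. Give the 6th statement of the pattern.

Taking 3-note groups, the heads are D3, G3, C4: the pattern moves up a 4th.
Continuing the starts: F4 → Bb4 → Eb5.
So cell 6 is Eb5 A5 Bb5.

Eb5 A5 Bb5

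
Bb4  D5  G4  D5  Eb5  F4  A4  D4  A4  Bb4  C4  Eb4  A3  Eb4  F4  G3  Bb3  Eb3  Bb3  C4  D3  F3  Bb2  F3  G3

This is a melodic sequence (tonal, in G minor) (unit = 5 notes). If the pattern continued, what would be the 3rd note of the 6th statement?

Grouping in 5s, the 3rd note of each cell is G4, D4, A3, Eb3, Bb2.
Each moves down a 4th; the next is F2.

F2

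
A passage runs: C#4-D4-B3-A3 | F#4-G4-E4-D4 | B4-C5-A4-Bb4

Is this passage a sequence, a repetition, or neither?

Note 4 of cell 3 is Bb4; if this were a sequence it would be G4. No unit length gives a consistent transposition pattern.

neither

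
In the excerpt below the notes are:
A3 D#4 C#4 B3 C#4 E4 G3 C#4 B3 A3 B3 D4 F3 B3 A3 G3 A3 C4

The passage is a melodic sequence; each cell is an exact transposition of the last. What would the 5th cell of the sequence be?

Db3 G3 F3 Eb3 F3 Ab3

With a 6-note motive the entries are A3, G3, F3, each down a 2nd from the previous.
Extending down a 2nd: Eb3 → Db3.
So cell 5 is Db3 G3 F3 Eb3 F3 Ab3.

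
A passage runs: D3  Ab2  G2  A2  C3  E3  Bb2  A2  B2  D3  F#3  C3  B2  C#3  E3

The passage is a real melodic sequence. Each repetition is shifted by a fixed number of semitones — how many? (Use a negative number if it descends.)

Unit = 5 notes; the statements start on D3, E3, F#3, moving up a 2nd each time.
D3→E3 is 52 − 50 = 2 semitones.

2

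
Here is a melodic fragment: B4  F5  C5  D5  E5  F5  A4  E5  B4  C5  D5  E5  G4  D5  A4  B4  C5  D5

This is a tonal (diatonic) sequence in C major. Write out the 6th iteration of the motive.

D4 A4 E4 F4 G4 A4

Unit = 6 notes; the statements start on B4, A4, G4, moving down a 2nd each time.
Extending down a 2nd: F4 → E4 → D4.
From D4 the diatonic shape gives D4 A4 E4 F4 G4 A4.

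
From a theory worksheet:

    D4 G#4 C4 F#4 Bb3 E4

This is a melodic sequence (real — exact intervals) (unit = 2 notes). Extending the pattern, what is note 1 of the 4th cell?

Ab3

The unit is 2 notes. Position-1 pitches of the 3 shown cells: D4, C4, Bb3.
From Bb3, down a 2nd gives Ab3.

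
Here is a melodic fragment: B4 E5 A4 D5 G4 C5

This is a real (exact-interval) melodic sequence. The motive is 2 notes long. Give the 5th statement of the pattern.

Taking 2-note groups, the heads are B4, A4, G4: the pattern moves down a 2nd.
Continuing the starts: F4 → Eb4.
So cell 5 is Eb4 Ab4.

Eb4 Ab4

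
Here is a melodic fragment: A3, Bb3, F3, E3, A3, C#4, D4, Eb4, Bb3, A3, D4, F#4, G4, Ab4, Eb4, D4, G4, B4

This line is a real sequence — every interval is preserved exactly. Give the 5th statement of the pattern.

The 6-note cells begin on A3, D4, G4 — each up a 4th from the last.
Extending up a 4th: C5 → F5.
So cell 5 is F5 Gb5 Db5 C5 F5 A5.

F5 Gb5 Db5 C5 F5 A5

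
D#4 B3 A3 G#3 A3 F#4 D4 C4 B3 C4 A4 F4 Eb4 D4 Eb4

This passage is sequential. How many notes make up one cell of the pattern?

Try groups of 5 (3 cells in 15 notes):
D#4 B3 A3 G#3 A3 | F#4 D4 C4 B3 C4 | A4 F4 Eb4 D4 Eb4
Every group is a transposition up a 3rd of the one before; no shorter unit works.

5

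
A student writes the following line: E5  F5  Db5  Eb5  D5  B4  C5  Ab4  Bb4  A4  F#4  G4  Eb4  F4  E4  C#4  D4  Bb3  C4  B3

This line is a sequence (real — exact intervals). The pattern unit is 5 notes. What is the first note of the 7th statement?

The 5-note cells begin on E5, B4, F#4, C#4 — each down a 4th from the last.
Continuing: G#3 → D#3 → A#2. Statement 7 starts on A#2.

A#2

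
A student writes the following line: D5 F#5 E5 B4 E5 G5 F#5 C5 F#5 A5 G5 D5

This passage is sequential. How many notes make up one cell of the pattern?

12 notes total. Splitting into 3 groups of 4:
D5 F#5 E5 B4 | E5 G5 F#5 C5 | F#5 A5 G5 D5
Each cell is the previous one up a 2nd — so the unit is 4 notes.

4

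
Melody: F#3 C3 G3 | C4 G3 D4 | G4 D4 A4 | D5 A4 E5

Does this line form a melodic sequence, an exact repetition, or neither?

Each 3-note cell is the previous one transposed up a 5th.

sequence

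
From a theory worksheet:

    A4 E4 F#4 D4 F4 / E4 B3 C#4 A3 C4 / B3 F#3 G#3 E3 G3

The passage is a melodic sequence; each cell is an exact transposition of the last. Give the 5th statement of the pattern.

C#3 G#2 A#2 F#2 A2

With a 5-note motive the entries are A4, E4, B3, each down a 4th from the previous.
Extending down a 4th: F#3 → C#3.
From C#3 the exact shape gives C#3 G#2 A#2 F#2 A2.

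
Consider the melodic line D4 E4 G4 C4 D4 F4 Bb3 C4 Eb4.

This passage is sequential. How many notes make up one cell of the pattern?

3

There are 9 notes; a 3-note unit gives 3 cells:
D4 E4 G4 | C4 D4 F4 | Bb3 C4 Eb4
Every group is a transposition down a 2nd of the one before; no shorter unit works.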